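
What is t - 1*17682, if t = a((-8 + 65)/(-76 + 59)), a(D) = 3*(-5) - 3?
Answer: -17700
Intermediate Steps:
a(D) = -18 (a(D) = -15 - 3 = -18)
t = -18
t - 1*17682 = -18 - 1*17682 = -18 - 17682 = -17700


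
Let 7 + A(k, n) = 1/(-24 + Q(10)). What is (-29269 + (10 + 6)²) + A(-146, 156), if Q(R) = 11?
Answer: -377261/13 ≈ -29020.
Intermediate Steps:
A(k, n) = -92/13 (A(k, n) = -7 + 1/(-24 + 11) = -7 + 1/(-13) = -7 - 1/13 = -92/13)
(-29269 + (10 + 6)²) + A(-146, 156) = (-29269 + (10 + 6)²) - 92/13 = (-29269 + 16²) - 92/13 = (-29269 + 256) - 92/13 = -29013 - 92/13 = -377261/13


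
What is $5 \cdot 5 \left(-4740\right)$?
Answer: $-118500$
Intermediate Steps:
$5 \cdot 5 \left(-4740\right) = 25 \left(-4740\right) = -118500$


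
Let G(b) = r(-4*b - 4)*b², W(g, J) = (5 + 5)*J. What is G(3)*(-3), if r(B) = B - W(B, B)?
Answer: -3888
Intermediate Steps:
W(g, J) = 10*J
r(B) = -9*B (r(B) = B - 10*B = -9*B)
G(b) = b²*(36 + 36*b) (G(b) = (-9*(-4*b - 4))*b² = (-9*(-4 - 4*b))*b² = (36 + 36*b)*b² = b²*(36 + 36*b))
G(3)*(-3) = (36*3²*(1 + 3))*(-3) = (36*9*4)*(-3) = 1296*(-3) = -3888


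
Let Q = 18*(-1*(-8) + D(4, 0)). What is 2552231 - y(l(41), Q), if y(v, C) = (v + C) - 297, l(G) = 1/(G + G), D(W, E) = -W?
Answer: 209301391/82 ≈ 2.5525e+6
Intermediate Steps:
l(G) = 1/(2*G)
Q = 72 (Q = 18*(-1*(-8) - 1*4) = 18*(8 - 4) = 18*4 = 72)
y(v, C) = -297 + C + v (y(v, C) = (C + v) - 297 = -297 + C + v)
2552231 - y(l(41), Q) = 2552231 - (-297 + 72 + (½)/41) = 2552231 - (-297 + 72 + (½)*(1/41)) = 2552231 - (-297 + 72 + 1/82) = 2552231 - 1*(-18449/82) = 2552231 + 18449/82 = 209301391/82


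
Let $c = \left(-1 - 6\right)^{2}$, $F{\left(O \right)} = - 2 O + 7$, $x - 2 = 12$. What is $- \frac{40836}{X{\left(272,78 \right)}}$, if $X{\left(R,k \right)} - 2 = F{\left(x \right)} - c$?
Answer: $\frac{10209}{17} \approx 600.53$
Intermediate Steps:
$x = 14$ ($x = 2 + 12 = 14$)
$F{\left(O \right)} = 7 - 2 O$
$c = 49$ ($c = \left(-7\right)^{2} = 49$)
$X{\left(R,k \right)} = -68$ ($X{\left(R,k \right)} = 2 + \left(\left(7 - 28\right) - 49\right) = 2 - 70 = -68$)
$- \frac{40836}{X{\left(272,78 \right)}} = - \frac{40836}{-68} = \left(-40836\right) \left(- \frac{1}{68}\right) = \frac{10209}{17}$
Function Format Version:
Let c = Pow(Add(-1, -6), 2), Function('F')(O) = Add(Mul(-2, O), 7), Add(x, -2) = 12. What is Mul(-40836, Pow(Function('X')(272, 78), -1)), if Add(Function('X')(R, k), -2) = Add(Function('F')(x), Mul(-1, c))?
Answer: Rational(10209, 17) ≈ 600.53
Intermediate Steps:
x = 14 (x = Add(2, 12) = 14)
Function('F')(O) = Add(7, Mul(-2, O))
c = 49 (c = Pow(-7, 2) = 49)
Function('X')(R, k) = -68 (Function('X')(R, k) = Add(2, Add(Add(7, Mul(-2, 14)), Mul(-1, 49))) = Add(2, Add(Add(7, -28), -49)) = Add(2, Add(-21, -49)) = Add(2, -70) = -68)
Mul(-40836, Pow(Function('X')(272, 78), -1)) = Mul(-40836, Pow(-68, -1)) = Mul(-40836, Rational(-1, 68)) = Rational(10209, 17)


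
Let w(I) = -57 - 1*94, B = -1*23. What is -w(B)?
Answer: 151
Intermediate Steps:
B = -23
w(I) = -151 (w(I) = -57 - 94 = -151)
-w(B) = -1*(-151) = 151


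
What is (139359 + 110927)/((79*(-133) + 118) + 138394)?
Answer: 250286/128005 ≈ 1.9553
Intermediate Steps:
(139359 + 110927)/((79*(-133) + 118) + 138394) = 250286/((-10507 + 118) + 138394) = 250286/(-10389 + 138394) = 250286/128005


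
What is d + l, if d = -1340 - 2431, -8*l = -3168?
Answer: -3375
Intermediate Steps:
l = 396 (l = -⅛*(-3168) = 396)
d = -3771
d + l = -3771 + 396 = -3375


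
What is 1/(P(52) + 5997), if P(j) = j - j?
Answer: 1/5997 ≈ 0.00016675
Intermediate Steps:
P(j) = 0
1/(P(52) + 5997) = 1/(0 + 5997) = 1/5997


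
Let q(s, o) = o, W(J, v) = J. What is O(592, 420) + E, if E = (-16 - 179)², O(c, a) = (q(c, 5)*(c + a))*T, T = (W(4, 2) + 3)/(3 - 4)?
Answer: 2605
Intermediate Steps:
T = -7 (T = (4 + 3)/(3 - 4) = 7/(-1) = 7*(-1) = -7)
O(c, a) = -35*a - 35*c (O(c, a) = (5*(c + a))*(-7) = (5*(a + c))*(-7) = (5*a + 5*c)*(-7) = -35*a - 35*c)
E = 38025 (E = (-195)² = 38025)
O(592, 420) + E = (-35*420 - 35*592) + 38025 = (-14700 - 20720) + 38025 = -35420 + 38025 = 2605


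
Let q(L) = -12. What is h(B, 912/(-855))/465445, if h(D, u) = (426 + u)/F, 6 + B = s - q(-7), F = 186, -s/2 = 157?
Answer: 3187/649295775 ≈ 4.9084e-6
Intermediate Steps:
s = -314 (s = -2*157 = -314)
B = -308 (B = -6 + (-314 - 1*(-12)) = -6 + (-314 + 12) = -6 - 302 = -308)
h(D, u) = 71/31 + u/186 (h(D, u) = (426 + u)/186 = (426 + u)*(1/186) = 71/31 + u/186)
h(B, 912/(-855))/465445 = (71/31 + (912/(-855))/186)/465445 = (71/31 + (912*(-1/855))/186)*(1/465445) = (71/31 + (1/186)*(-16/15))*(1/465445) = (71/31 - 8/1395)*(1/465445) = (3187/1395)*(1/465445) = 3187/649295775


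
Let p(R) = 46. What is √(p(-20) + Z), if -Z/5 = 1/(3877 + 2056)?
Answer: √1619192829/5933 ≈ 6.7823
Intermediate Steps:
Z = -5/5933 (Z = -5/(3877 + 2056) = -5/5933 ≈ -0.00084274)
√(p(-20) + Z) = √(46 - 5/5933) = √(272913/5933) = √1619192829/5933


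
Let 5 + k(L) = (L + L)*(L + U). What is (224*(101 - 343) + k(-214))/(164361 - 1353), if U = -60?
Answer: 63059/163008 ≈ 0.38685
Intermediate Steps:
k(L) = -5 + 2*L*(-60 + L) (k(L) = -5 + (L + L)*(L - 60) = -5 + (2*L)*(-60 + L) = -5 + 2*L*(-60 + L))
(224*(101 - 343) + k(-214))/(164361 - 1353) = (224*(101 - 343) + (-5 - 120*(-214) + 2*(-214)²))/(164361 - 1353) = (224*(-242) + (-5 + 25680 + 2*45796))/163008 = (-54208 + (-5 + 25680 + 91592))*(1/163008) = (-54208 + 117267)*(1/163008) = 63059*(1/163008) = 63059/163008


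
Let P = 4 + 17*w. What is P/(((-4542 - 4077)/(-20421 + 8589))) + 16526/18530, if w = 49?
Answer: 1800511207/1565785 ≈ 1149.9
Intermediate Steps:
P = 837 (P = 4 + 17*49 = 4 + 833 = 837)
P/(((-4542 - 4077)/(-20421 + 8589))) + 16526/18530 = 837/(((-4542 - 4077)/(-20421 + 8589))) + 16526/18530 = 837/((-8619/(-11832))) + 16526*(1/18530) = 837/((-8619*(-1/11832))) + 8263/9265 = 837/(169/232) + 8263/9265 = 837*(232/169) + 8263/9265 = 194184/169 + 8263/9265 = 1800511207/1565785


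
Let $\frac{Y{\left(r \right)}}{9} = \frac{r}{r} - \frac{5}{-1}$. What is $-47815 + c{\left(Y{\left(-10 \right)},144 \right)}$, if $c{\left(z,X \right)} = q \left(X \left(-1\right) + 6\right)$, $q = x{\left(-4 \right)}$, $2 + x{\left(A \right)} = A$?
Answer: $-46987$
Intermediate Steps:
$x{\left(A \right)} = -2 + A$
$Y{\left(r \right)} = 54$ ($Y{\left(r \right)} = 9 \left(\frac{r}{r} - \frac{5}{-1}\right) = 9 \left(1 - -5\right) = 9 \left(1 + 5\right) = 9 \cdot 6 = 54$)
$q = -6$ ($q = -2 - 4 = -6$)
$c{\left(z,X \right)} = -36 + 6 X$ ($c{\left(z,X \right)} = - 6 \left(X \left(-1\right) + 6\right) = - 6 \left(- X + 6\right) = - 6 \left(6 - X\right) = -36 + 6 X$)
$-47815 + c{\left(Y{\left(-10 \right)},144 \right)} = -47815 + \left(-36 + 6 \cdot 144\right) = -47815 + \left(-36 + 864\right) = -47815 + 828 = -46987$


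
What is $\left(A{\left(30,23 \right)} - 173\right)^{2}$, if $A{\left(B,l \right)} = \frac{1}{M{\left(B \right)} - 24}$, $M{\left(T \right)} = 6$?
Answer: $\frac{9703225}{324} \approx 29948.0$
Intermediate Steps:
$A{\left(B,l \right)} = - \frac{1}{18}$ ($A{\left(B,l \right)} = \frac{1}{6 - 24} = \frac{1}{-18} = - \frac{1}{18}$)
$\left(A{\left(30,23 \right)} - 173\right)^{2} = \left(- \frac{1}{18} - 173\right)^{2} = \left(- \frac{3115}{18}\right)^{2} = \frac{9703225}{324}$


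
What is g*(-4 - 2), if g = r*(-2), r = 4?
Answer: 48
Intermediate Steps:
g = -8 (g = 4*(-2) = -8)
g*(-4 - 2) = -8*(-4 - 2) = -8*(-6) = 48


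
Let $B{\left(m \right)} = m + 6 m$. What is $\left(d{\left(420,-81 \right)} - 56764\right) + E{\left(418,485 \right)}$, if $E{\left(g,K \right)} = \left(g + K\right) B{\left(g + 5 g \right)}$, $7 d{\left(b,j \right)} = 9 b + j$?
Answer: $\frac{110577827}{7} \approx 1.5797 \cdot 10^{7}$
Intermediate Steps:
$d{\left(b,j \right)} = \frac{j}{7} + \frac{9 b}{7}$ ($d{\left(b,j \right)} = \frac{9 b + j}{7} = \frac{j + 9 b}{7} = \frac{j}{7} + \frac{9 b}{7}$)
$B{\left(m \right)} = 7 m$
$E{\left(g,K \right)} = 42 g \left(K + g\right)$ ($E{\left(g,K \right)} = \left(g + K\right) 7 \left(g + 5 g\right) = \left(K + g\right) 7 \cdot 6 g = \left(K + g\right) 42 g = 42 g \left(K + g\right)$)
$\left(d{\left(420,-81 \right)} - 56764\right) + E{\left(418,485 \right)} = \left(\left(\frac{1}{7} \left(-81\right) + \frac{9}{7} \cdot 420\right) - 56764\right) + 42 \cdot 418 \left(485 + 418\right) = \left(\left(- \frac{81}{7} + 540\right) - 56764\right) + 42 \cdot 418 \cdot 903 = \left(\frac{3699}{7} - 56764\right) + 15853068 = - \frac{393649}{7} + 15853068 = \frac{110577827}{7}$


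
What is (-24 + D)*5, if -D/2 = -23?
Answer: 110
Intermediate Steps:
D = 46 (D = -2*(-23) = 46)
(-24 + D)*5 = (-24 + 46)*5 = 22*5 = 110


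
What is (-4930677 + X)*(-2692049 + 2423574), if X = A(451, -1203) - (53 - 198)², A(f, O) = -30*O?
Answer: 1319718931700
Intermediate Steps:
X = 15065 (X = -30*(-1203) - (53 - 198)² = 36090 - 1*(-145)² = 36090 - 1*21025 = 36090 - 21025 = 15065)
(-4930677 + X)*(-2692049 + 2423574) = (-4930677 + 15065)*(-2692049 + 2423574) = -4915612*(-268475) = 1319718931700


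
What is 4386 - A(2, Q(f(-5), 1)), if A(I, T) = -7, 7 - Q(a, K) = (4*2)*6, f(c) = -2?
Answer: 4393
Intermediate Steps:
Q(a, K) = -41 (Q(a, K) = 7 - 4*2*6 = 7 - 8*6 = 7 - 1*48 = 7 - 48 = -41)
4386 - A(2, Q(f(-5), 1)) = 4386 - 1*(-7) = 4386 + 7 = 4393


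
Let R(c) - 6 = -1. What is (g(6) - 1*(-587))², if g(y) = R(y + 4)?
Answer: 350464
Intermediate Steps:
R(c) = 5 (R(c) = 6 - 1 = 5)
g(y) = 5
(g(6) - 1*(-587))² = (5 - 1*(-587))² = (5 + 587)² = 592² = 350464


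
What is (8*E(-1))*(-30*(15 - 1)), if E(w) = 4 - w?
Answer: -16800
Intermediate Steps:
(8*E(-1))*(-30*(15 - 1)) = (8*(4 - 1*(-1)))*(-30*(15 - 1)) = (8*(4 + 1))*(-30*14) = (8*5)*(-420) = 40*(-420) = -16800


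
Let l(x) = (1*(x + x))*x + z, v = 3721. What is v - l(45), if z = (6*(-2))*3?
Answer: -293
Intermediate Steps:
z = -36 (z = -12*3 = -36)
l(x) = -36 + 2*x**2 (l(x) = (1*(x + x))*x - 36 = (1*(2*x))*x - 36 = (2*x)*x - 36 = 2*x**2 - 36 = -36 + 2*x**2)
v - l(45) = 3721 - (-36 + 2*45**2) = 3721 - (-36 + 2*2025) = 3721 - (-36 + 4050) = 3721 - 1*4014 = 3721 - 4014 = -293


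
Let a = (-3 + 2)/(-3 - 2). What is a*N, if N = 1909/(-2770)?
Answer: -1909/13850 ≈ -0.13783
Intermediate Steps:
a = ⅕ (a = -1/(-5) = -1*(-⅕) = ⅕ ≈ 0.20000)
N = -1909/2770 (N = 1909*(-1/2770) = -1909/2770 ≈ -0.68917)
a*N = (⅕)*(-1909/2770) = -1909/13850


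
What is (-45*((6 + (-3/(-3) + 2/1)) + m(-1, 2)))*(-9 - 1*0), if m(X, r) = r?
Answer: 4455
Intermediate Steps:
(-45*((6 + (-3/(-3) + 2/1)) + m(-1, 2)))*(-9 - 1*0) = (-45*((6 + (-3/(-3) + 2/1)) + 2))*(-9 - 1*0) = (-45*((6 + (-3*(-⅓) + 2*1)) + 2))*(-9 + 0) = -45*((6 + (1 + 2)) + 2)*(-9) = -45*((6 + 3) + 2)*(-9) = -45*(9 + 2)*(-9) = -45*11*(-9) = -495*(-9) = 4455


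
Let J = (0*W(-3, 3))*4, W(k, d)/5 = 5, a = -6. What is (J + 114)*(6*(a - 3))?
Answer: -6156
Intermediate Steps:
W(k, d) = 25 (W(k, d) = 5*5 = 25)
J = 0 (J = (0*25)*4 = 0*4 = 0)
(J + 114)*(6*(a - 3)) = (0 + 114)*(6*(-6 - 3)) = 114*(6*(-9)) = 114*(-54) = -6156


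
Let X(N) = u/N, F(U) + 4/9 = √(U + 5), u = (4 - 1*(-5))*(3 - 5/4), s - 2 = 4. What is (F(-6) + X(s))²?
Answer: 19465/5184 + 157*I/36 ≈ 3.7548 + 4.3611*I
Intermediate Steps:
s = 6 (s = 2 + 4 = 6)
u = 63/4 (u = (4 + 5)*(3 - 5*¼) = 9*(3 - 5/4) = 9*(7/4) = 63/4 ≈ 15.750)
F(U) = -4/9 + √(5 + U) (F(U) = -4/9 + √(U + 5) = -4/9 + √(5 + U))
X(N) = 63/(4*N)
(F(-6) + X(s))² = ((-4/9 + √(5 - 6)) + (63/4)/6)² = ((-4/9 + √(-1)) + (63/4)*(⅙))² = ((-4/9 + I) + 21/8)² = (157/72 + I)²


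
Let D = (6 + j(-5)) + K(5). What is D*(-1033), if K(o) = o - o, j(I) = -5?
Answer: -1033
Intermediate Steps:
K(o) = 0
D = 1 (D = (6 - 5) + 0 = 1 + 0 = 1)
D*(-1033) = 1*(-1033) = -1033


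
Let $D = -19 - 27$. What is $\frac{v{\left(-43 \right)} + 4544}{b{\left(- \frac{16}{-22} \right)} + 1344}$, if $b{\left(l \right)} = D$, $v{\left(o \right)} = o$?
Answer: $\frac{4501}{1298} \approx 3.4676$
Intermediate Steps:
$D = -46$
$b{\left(l \right)} = -46$
$\frac{v{\left(-43 \right)} + 4544}{b{\left(- \frac{16}{-22} \right)} + 1344} = \frac{-43 + 4544}{-46 + 1344} = \frac{4501}{1298}$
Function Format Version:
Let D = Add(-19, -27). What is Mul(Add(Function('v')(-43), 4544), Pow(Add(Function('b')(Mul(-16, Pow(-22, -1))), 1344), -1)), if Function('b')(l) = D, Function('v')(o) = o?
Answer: Rational(4501, 1298) ≈ 3.4676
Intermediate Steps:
D = -46
Function('b')(l) = -46
Mul(Add(Function('v')(-43), 4544), Pow(Add(Function('b')(Mul(-16, Pow(-22, -1))), 1344), -1)) = Mul(Add(-43, 4544), Pow(Add(-46, 1344), -1)) = Mul(4501, Pow(1298, -1)) = Mul(4501, Rational(1, 1298)) = Rational(4501, 1298)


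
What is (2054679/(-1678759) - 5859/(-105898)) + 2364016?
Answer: 420267986140829551/177777220582 ≈ 2.3640e+6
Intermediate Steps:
(2054679/(-1678759) - 5859/(-105898)) + 2364016 = (2054679*(-1/1678759) - 5859*(-1/105898)) + 2364016 = (-2054679/1678759 + 5859/105898) + 2364016 = -207750547761/177777220582 + 2364016 = 420267986140829551/177777220582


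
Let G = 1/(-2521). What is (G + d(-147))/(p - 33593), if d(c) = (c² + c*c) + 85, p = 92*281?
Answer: -109166862/19515061 ≈ -5.5940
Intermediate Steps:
p = 25852
G = -1/2521 ≈ -0.00039667
d(c) = 85 + 2*c² (d(c) = (c² + c²) + 85 = 2*c² + 85 = 85 + 2*c²)
(G + d(-147))/(p - 33593) = (-1/2521 + (85 + 2*(-147)²))/(25852 - 33593) = (-1/2521 + (85 + 2*21609))/(-7741) = (-1/2521 + (85 + 43218))*(-1/7741) = (-1/2521 + 43303)*(-1/7741) = (109166862/2521)*(-1/7741) = -109166862/19515061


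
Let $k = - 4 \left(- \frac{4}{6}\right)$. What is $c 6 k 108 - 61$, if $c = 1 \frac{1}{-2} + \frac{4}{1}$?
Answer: $5987$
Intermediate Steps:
$c = \frac{7}{2}$ ($c = 1 \left(- \frac{1}{2}\right) + 4 \cdot 1 = - \frac{1}{2} + 4 = \frac{7}{2} \approx 3.5$)
$k = \frac{8}{3}$ ($k = - 4 \left(\left(-4\right) \frac{1}{6}\right) = \left(-4\right) \left(- \frac{2}{3}\right) = \frac{8}{3} \approx 2.6667$)
$c 6 k 108 - 61 = \frac{7}{2} \cdot 6 \cdot \frac{8}{3} \cdot 108 - 61 = 21 \cdot \frac{8}{3} \cdot 108 - 61 = 56 \cdot 108 - 61 = 6048 - 61 = 5987$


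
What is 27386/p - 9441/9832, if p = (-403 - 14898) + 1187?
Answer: -201254713/69384424 ≈ -2.9006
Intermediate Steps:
p = -14114 (p = -15301 + 1187 = -14114)
27386/p - 9441/9832 = 27386/(-14114) - 9441/9832 = 27386*(-1/14114) - 9441*1/9832 = -13693/7057 - 9441/9832 = -201254713/69384424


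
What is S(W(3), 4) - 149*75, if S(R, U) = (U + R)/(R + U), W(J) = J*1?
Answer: -11174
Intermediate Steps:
W(J) = J
S(R, U) = 1 (S(R, U) = (R + U)/(R + U) = 1)
S(W(3), 4) - 149*75 = 1 - 149*75 = 1 - 11175 = -11174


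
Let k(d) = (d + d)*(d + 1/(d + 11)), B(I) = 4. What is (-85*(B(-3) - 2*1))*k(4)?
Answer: -16592/3 ≈ -5530.7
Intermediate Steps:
k(d) = 2*d*(d + 1/(11 + d)) (k(d) = (2*d)*(d + 1/(11 + d)) = 2*d*(d + 1/(11 + d)))
(-85*(B(-3) - 2*1))*k(4) = (-85*(4 - 2*1))*(2*4*(1 + 4**2 + 11*4)/(11 + 4)) = (-85*(4 - 2))*(2*4*(1 + 16 + 44)/15) = (-85*2)*(2*4*(1/15)*61) = -170*488/15 = -16592/3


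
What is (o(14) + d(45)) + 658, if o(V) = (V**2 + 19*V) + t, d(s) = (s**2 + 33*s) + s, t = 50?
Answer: 4725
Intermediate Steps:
d(s) = s**2 + 34*s
o(V) = 50 + V**2 + 19*V (o(V) = (V**2 + 19*V) + 50 = 50 + V**2 + 19*V)
(o(14) + d(45)) + 658 = ((50 + 14**2 + 19*14) + 45*(34 + 45)) + 658 = ((50 + 196 + 266) + 45*79) + 658 = (512 + 3555) + 658 = 4067 + 658 = 4725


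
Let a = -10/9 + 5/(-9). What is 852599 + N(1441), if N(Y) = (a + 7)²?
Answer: 7673647/9 ≈ 8.5263e+5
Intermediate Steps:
a = -5/3 (a = -10*⅑ + 5*(-⅑) = -10/9 - 5/9 = -5/3 ≈ -1.6667)
N(Y) = 256/9 (N(Y) = (-5/3 + 7)² = (16/3)² = 256/9)
852599 + N(1441) = 852599 + 256/9 = 7673647/9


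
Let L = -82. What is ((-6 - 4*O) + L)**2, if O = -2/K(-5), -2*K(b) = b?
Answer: 179776/25 ≈ 7191.0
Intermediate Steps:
K(b) = -b/2
O = -4/5 (O = -2/((-1/2*(-5))) = -2/5/2 = -2*2/5 = -4/5 ≈ -0.80000)
((-6 - 4*O) + L)**2 = ((-6 - 4*(-4/5)) - 82)**2 = ((-6 + 16/5) - 82)**2 = (-14/5 - 82)**2 = (-424/5)**2 = 179776/25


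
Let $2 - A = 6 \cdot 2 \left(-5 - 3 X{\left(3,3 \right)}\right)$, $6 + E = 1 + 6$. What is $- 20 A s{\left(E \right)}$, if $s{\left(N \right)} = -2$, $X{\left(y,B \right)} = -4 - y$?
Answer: $-7600$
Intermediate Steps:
$E = 1$ ($E = -6 + \left(1 + 6\right) = -6 + 7 = 1$)
$A = -190$ ($A = 2 - 6 \cdot 2 \left(-5 - 3 \left(-4 - 3\right)\right) = 2 - 12 \left(-5 - 3 \left(-4 - 3\right)\right) = 2 - 12 \left(-5 - -21\right) = 2 - 12 \left(-5 + 21\right) = 2 - 12 \cdot 16 = 2 - 192 = -190$)
$- 20 A s{\left(E \right)} = \left(-20\right) \left(-190\right) \left(-2\right) = 3800 \left(-2\right) = -7600$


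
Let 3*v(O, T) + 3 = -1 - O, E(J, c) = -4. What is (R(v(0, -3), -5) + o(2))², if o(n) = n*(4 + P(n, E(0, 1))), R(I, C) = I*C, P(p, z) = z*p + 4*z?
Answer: 10000/9 ≈ 1111.1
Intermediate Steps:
v(O, T) = -4/3 - O/3 (v(O, T) = -1 + (-1 - O)/3 = -1 + (-⅓ - O/3) = -4/3 - O/3)
P(p, z) = 4*z + p*z (P(p, z) = p*z + 4*z = 4*z + p*z)
R(I, C) = C*I
o(n) = n*(-12 - 4*n) (o(n) = n*(4 - 4*(4 + n)) = n*(4 + (-16 - 4*n)) = n*(-12 - 4*n))
(R(v(0, -3), -5) + o(2))² = (-5*(-4/3 - ⅓*0) - 4*2*(3 + 2))² = (-5*(-4/3 + 0) - 4*2*5)² = (-5*(-4/3) - 40)² = (20/3 - 40)² = (-100/3)² = 10000/9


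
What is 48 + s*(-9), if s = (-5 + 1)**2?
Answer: -96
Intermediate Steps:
s = 16 (s = (-4)**2 = 16)
48 + s*(-9) = 48 + 16*(-9) = 48 - 144 = -96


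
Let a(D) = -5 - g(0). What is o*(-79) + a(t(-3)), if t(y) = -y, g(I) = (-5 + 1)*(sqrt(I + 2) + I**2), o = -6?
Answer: 469 + 4*sqrt(2) ≈ 474.66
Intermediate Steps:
g(I) = -4*I**2 - 4*sqrt(2 + I) (g(I) = -4*(sqrt(2 + I) + I**2) = -4*(I**2 + sqrt(2 + I)) = -4*I**2 - 4*sqrt(2 + I))
a(D) = -5 + 4*sqrt(2) (a(D) = -5 - (-4*0**2 - 4*sqrt(2 + 0)) = -5 - (-4*0 - 4*sqrt(2)) = -5 - (0 - 4*sqrt(2)) = -5 - (-4)*sqrt(2) = -5 + 4*sqrt(2))
o*(-79) + a(t(-3)) = -6*(-79) + (-5 + 4*sqrt(2)) = 474 + (-5 + 4*sqrt(2)) = 469 + 4*sqrt(2)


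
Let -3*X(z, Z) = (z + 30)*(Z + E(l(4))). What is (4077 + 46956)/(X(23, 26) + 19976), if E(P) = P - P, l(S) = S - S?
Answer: 153099/58550 ≈ 2.6148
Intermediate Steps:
l(S) = 0
E(P) = 0
X(z, Z) = -Z*(30 + z)/3 (X(z, Z) = -(z + 30)*(Z + 0)/3 = -(30 + z)*Z/3 = -Z*(30 + z)/3)
(4077 + 46956)/(X(23, 26) + 19976) = (4077 + 46956)/((⅓)*26*(-30 - 1*23) + 19976) = 51033/((⅓)*26*(-30 - 23) + 19976) = 51033/((⅓)*26*(-53) + 19976) = 51033/(-1378/3 + 19976) = 51033/(58550/3) = 51033*(3/58550) = 153099/58550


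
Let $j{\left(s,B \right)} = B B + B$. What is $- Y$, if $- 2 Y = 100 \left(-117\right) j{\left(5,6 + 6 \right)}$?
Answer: $-912600$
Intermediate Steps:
$j{\left(s,B \right)} = B + B^{2}$ ($j{\left(s,B \right)} = B^{2} + B = B + B^{2}$)
$Y = 912600$ ($Y = - \frac{100 \left(-117\right) \left(6 + 6\right) \left(1 + \left(6 + 6\right)\right)}{2} = - \frac{\left(-11700\right) 12 \left(1 + 12\right)}{2} = - \frac{\left(-11700\right) 12 \cdot 13}{2} = - \frac{\left(-11700\right) 156}{2} = \left(- \frac{1}{2}\right) \left(-1825200\right) = 912600$)
$- Y = \left(-1\right) 912600 = -912600$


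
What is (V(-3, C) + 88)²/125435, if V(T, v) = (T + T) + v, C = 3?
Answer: 1445/25087 ≈ 0.057600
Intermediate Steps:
V(T, v) = v + 2*T (V(T, v) = 2*T + v = v + 2*T)
(V(-3, C) + 88)²/125435 = ((3 + 2*(-3)) + 88)²/125435 = ((3 - 6) + 88)²*(1/125435) = (-3 + 88)²*(1/125435) = 85²*(1/125435) = 7225*(1/125435) = 1445/25087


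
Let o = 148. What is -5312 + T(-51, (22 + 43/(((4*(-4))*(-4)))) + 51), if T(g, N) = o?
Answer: -5164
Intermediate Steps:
T(g, N) = 148
-5312 + T(-51, (22 + 43/(((4*(-4))*(-4)))) + 51) = -5312 + 148 = -5164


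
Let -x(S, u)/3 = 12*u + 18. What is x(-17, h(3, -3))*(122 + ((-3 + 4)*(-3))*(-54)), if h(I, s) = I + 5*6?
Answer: -352728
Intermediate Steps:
h(I, s) = 30 + I (h(I, s) = I + 30 = 30 + I)
x(S, u) = -54 - 36*u (x(S, u) = -3*(12*u + 18) = -3*(18 + 12*u) = -54 - 36*u)
x(-17, h(3, -3))*(122 + ((-3 + 4)*(-3))*(-54)) = (-54 - 36*(30 + 3))*(122 + ((-3 + 4)*(-3))*(-54)) = (-54 - 36*33)*(122 + (1*(-3))*(-54)) = (-54 - 1188)*(122 - 3*(-54)) = -1242*(122 + 162) = -1242*284 = -352728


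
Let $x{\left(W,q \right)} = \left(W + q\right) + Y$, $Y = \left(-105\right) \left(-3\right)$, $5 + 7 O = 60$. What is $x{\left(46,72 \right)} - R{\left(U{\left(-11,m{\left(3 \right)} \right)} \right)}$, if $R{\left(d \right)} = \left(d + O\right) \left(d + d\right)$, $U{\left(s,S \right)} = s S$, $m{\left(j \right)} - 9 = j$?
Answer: $- \frac{226385}{7} \approx -32341.0$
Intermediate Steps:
$O = \frac{55}{7}$ ($O = - \frac{5}{7} + \frac{1}{7} \cdot 60 = - \frac{5}{7} + \frac{60}{7} = \frac{55}{7} \approx 7.8571$)
$m{\left(j \right)} = 9 + j$
$U{\left(s,S \right)} = S s$
$Y = 315$
$x{\left(W,q \right)} = 315 + W + q$ ($x{\left(W,q \right)} = \left(W + q\right) + 315 = 315 + W + q$)
$R{\left(d \right)} = 2 d \left(\frac{55}{7} + d\right)$ ($R{\left(d \right)} = \left(d + \frac{55}{7}\right) \left(d + d\right) = \left(\frac{55}{7} + d\right) 2 d = 2 d \left(\frac{55}{7} + d\right)$)
$x{\left(46,72 \right)} - R{\left(U{\left(-11,m{\left(3 \right)} \right)} \right)} = \left(315 + 46 + 72\right) - \frac{2 \left(9 + 3\right) \left(-11\right) \left(55 + 7 \left(9 + 3\right) \left(-11\right)\right)}{7} = 433 - \frac{2 \cdot 12 \left(-11\right) \left(55 + 7 \cdot 12 \left(-11\right)\right)}{7} = 433 - \frac{2}{7} \left(-132\right) \left(55 + 7 \left(-132\right)\right) = 433 - \frac{2}{7} \left(-132\right) \left(55 - 924\right) = 433 - \frac{2}{7} \left(-132\right) \left(-869\right) = 433 - \frac{229416}{7} = - \frac{226385}{7}$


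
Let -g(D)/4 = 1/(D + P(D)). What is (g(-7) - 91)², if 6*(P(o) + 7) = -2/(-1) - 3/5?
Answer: 1403476369/170569 ≈ 8228.2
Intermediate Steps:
P(o) = -203/30 (P(o) = -7 + (-2/(-1) - 3/5)/6 = -7 + (-2*(-1) - 3*⅕)/6 = -7 + (2 - ⅗)/6 = -7 + (⅙)*(7/5) = -7 + 7/30 = -203/30)
g(D) = -4/(-203/30 + D) (g(D) = -4/(D - 203/30) = -4/(-203/30 + D))
(g(-7) - 91)² = (-120/(-203 + 30*(-7)) - 91)² = (-120/(-203 - 210) - 91)² = (-120/(-413) - 91)² = (-120*(-1/413) - 91)² = (120/413 - 91)² = (-37463/413)² = 1403476369/170569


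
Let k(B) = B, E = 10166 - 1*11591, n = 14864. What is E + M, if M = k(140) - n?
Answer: -16149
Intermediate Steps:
E = -1425 (E = 10166 - 11591 = -1425)
M = -14724 (M = 140 - 1*14864 = 140 - 14864 = -14724)
E + M = -1425 - 14724 = -16149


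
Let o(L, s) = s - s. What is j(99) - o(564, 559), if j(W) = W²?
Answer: 9801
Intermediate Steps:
o(L, s) = 0
j(99) - o(564, 559) = 99² - 1*0 = 9801 + 0 = 9801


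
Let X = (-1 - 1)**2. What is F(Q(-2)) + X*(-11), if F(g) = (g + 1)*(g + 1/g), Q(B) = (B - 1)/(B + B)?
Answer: -1937/48 ≈ -40.354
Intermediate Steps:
Q(B) = (-1 + B)/(2*B) (Q(B) = (-1 + B)/((2*B)) = (-1 + B)*(1/(2*B)) = (-1 + B)/(2*B))
X = 4 (X = (-2)**2 = 4)
F(g) = (1 + g)*(g + 1/g)
F(Q(-2)) + X*(-11) = (1 + (1/2)*(-1 - 2)/(-2) + 1/((1/2)*(-1 - 2)/(-2)) + ((1/2)*(-1 - 2)/(-2))**2) + 4*(-11) = (1 + (1/2)*(-1/2)*(-3) + 1/((1/2)*(-1/2)*(-3)) + ((1/2)*(-1/2)*(-3))**2) - 44 = (1 + 3/4 + 1/(3/4) + (3/4)**2) - 44 = (1 + 3/4 + 4/3 + 9/16) - 44 = 175/48 - 44 = -1937/48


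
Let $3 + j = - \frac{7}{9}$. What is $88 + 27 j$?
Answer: $-14$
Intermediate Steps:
$j = - \frac{34}{9}$ ($j = -3 - \frac{7}{9} = - \frac{34}{9} \approx -3.7778$)
$88 + 27 j = 88 + 27 \left(- \frac{34}{9}\right) = 88 - 102 = -14$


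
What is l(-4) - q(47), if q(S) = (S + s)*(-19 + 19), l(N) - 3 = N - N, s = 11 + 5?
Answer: 3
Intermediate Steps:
s = 16
l(N) = 3 (l(N) = 3 + (N - N) = 3 + 0 = 3)
q(S) = 0 (q(S) = (S + 16)*(-19 + 19) = (16 + S)*0 = 0)
l(-4) - q(47) = 3 - 1*0 = 3 + 0 = 3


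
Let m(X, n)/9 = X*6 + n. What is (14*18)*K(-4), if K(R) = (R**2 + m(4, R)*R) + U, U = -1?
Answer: -177660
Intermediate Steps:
m(X, n) = 9*n + 54*X (m(X, n) = 9*(X*6 + n) = 9*(6*X + n) = 9*(n + 6*X) = 9*n + 54*X)
K(R) = -1 + R**2 + R*(216 + 9*R) (K(R) = (R**2 + (9*R + 54*4)*R) - 1 = (R**2 + (9*R + 216)*R) - 1 = (R**2 + (216 + 9*R)*R) - 1 = (R**2 + R*(216 + 9*R)) - 1 = -1 + R**2 + R*(216 + 9*R))
(14*18)*K(-4) = (14*18)*(-1 + 10*(-4)**2 + 216*(-4)) = 252*(-1 + 10*16 - 864) = 252*(-1 + 160 - 864) = 252*(-705) = -177660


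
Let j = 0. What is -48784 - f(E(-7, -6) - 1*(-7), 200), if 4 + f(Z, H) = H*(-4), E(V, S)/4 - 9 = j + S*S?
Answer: -47980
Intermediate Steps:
E(V, S) = 36 + 4*S**2 (E(V, S) = 36 + 4*(0 + S*S) = 36 + 4*(0 + S**2) = 36 + 4*S**2)
f(Z, H) = -4 - 4*H (f(Z, H) = -4 + H*(-4) = -4 - 4*H)
-48784 - f(E(-7, -6) - 1*(-7), 200) = -48784 - (-4 - 4*200) = -48784 - (-4 - 800) = -48784 - 1*(-804) = -48784 + 804 = -47980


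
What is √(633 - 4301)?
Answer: 2*I*√917 ≈ 60.564*I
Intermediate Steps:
√(633 - 4301) = √(-3668) = 2*I*√917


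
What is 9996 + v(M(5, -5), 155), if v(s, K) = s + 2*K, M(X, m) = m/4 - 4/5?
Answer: 206079/20 ≈ 10304.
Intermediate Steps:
M(X, m) = -⅘ + m/4 (M(X, m) = m*(¼) - 4*⅕ = m/4 - ⅘ = -⅘ + m/4)
9996 + v(M(5, -5), 155) = 9996 + ((-⅘ + (¼)*(-5)) + 2*155) = 9996 + ((-⅘ - 5/4) + 310) = 9996 + (-41/20 + 310) = 9996 + 6159/20 = 206079/20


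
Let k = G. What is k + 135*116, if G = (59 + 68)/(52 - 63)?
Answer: 172133/11 ≈ 15648.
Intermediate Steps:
G = -127/11 (G = 127/(-11) = 127*(-1/11) = -127/11 ≈ -11.545)
k = -127/11 ≈ -11.545
k + 135*116 = -127/11 + 135*116 = -127/11 + 15660 = 172133/11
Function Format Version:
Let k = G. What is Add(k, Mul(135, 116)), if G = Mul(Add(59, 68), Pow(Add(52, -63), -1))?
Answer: Rational(172133, 11) ≈ 15648.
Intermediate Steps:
G = Rational(-127, 11) (G = Mul(127, Pow(-11, -1)) = Mul(127, Rational(-1, 11)) = Rational(-127, 11) ≈ -11.545)
k = Rational(-127, 11) ≈ -11.545
Add(k, Mul(135, 116)) = Add(Rational(-127, 11), Mul(135, 116)) = Add(Rational(-127, 11), 15660) = Rational(172133, 11)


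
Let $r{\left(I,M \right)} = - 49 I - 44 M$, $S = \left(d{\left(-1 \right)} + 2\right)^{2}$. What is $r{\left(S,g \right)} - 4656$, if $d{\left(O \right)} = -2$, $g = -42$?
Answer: $-2808$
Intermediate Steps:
$S = 0$ ($S = \left(-2 + 2\right)^{2} = 0^{2} = 0$)
$r{\left(S,g \right)} - 4656 = \left(\left(-49\right) 0 - -1848\right) - 4656 = \left(0 + 1848\right) - 4656 = 1848 - 4656 = -2808$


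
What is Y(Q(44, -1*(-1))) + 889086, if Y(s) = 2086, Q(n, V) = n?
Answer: 891172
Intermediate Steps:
Y(Q(44, -1*(-1))) + 889086 = 2086 + 889086 = 891172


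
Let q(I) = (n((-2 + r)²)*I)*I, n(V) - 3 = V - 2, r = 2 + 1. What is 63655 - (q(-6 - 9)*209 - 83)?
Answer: -30312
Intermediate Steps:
r = 3
n(V) = 1 + V (n(V) = 3 + (V - 2) = 3 + (-2 + V) = 1 + V)
q(I) = 2*I² (q(I) = ((1 + (-2 + 3)²)*I)*I = ((1 + 1²)*I)*I = ((1 + 1)*I)*I = (2*I)*I = 2*I²)
63655 - (q(-6 - 9)*209 - 83) = 63655 - ((2*(-6 - 9)²)*209 - 83) = 63655 - ((2*(-15)²)*209 - 83) = 63655 - ((2*225)*209 - 83) = 63655 - (450*209 - 83) = 63655 - (94050 - 83) = 63655 - 1*93967 = 63655 - 93967 = -30312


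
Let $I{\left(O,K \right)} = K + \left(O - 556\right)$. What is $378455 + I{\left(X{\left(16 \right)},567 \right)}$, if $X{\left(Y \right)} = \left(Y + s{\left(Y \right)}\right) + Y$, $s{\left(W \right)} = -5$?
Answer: $378493$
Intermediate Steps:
$X{\left(Y \right)} = -5 + 2 Y$ ($X{\left(Y \right)} = \left(Y - 5\right) + Y = \left(-5 + Y\right) + Y = -5 + 2 Y$)
$I{\left(O,K \right)} = -556 + K + O$ ($I{\left(O,K \right)} = K + \left(-556 + O\right) = -556 + K + O$)
$378455 + I{\left(X{\left(16 \right)},567 \right)} = 378455 + \left(-556 + 567 + \left(-5 + 2 \cdot 16\right)\right) = 378455 + \left(-556 + 567 + \left(-5 + 32\right)\right) = 378455 + \left(-556 + 567 + 27\right) = 378455 + 38 = 378493$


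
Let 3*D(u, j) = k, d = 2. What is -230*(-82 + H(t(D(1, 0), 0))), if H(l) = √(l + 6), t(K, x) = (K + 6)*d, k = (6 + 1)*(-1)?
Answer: 18860 - 460*√30/3 ≈ 18020.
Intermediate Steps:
k = -7 (k = 7*(-1) = -7)
D(u, j) = -7/3 (D(u, j) = (⅓)*(-7) = -7/3)
t(K, x) = 12 + 2*K (t(K, x) = (K + 6)*2 = (6 + K)*2 = 12 + 2*K)
H(l) = √(6 + l)
-230*(-82 + H(t(D(1, 0), 0))) = -230*(-82 + √(6 + (12 + 2*(-7/3)))) = -230*(-82 + √(6 + (12 - 14/3))) = -230*(-82 + √(6 + 22/3)) = -230*(-82 + √(40/3)) = -230*(-82 + 2*√30/3) = 18860 - 460*√30/3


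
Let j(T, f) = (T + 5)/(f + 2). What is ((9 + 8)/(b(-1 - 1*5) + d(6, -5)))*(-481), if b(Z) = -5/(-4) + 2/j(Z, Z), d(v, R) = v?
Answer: -32708/61 ≈ -536.20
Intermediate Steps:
j(T, f) = (5 + T)/(2 + f)
b(Z) = 5/4 + 2*(2 + Z)/(5 + Z) (b(Z) = -5/(-4) + 2/(((5 + Z)/(2 + Z))) = -5*(-1/4) + 2*((2 + Z)/(5 + Z)) = 5/4 + 2*(2 + Z)/(5 + Z))
((9 + 8)/(b(-1 - 1*5) + d(6, -5)))*(-481) = ((9 + 8)/((41 + 13*(-1 - 1*5))/(4*(5 + (-1 - 1*5))) + 6))*(-481) = (17/((41 + 13*(-1 - 5))/(4*(5 + (-1 - 5))) + 6))*(-481) = (17/((41 + 13*(-6))/(4*(5 - 6)) + 6))*(-481) = (17/((1/4)*(41 - 78)/(-1) + 6))*(-481) = (17/((1/4)*(-1)*(-37) + 6))*(-481) = (17/(37/4 + 6))*(-481) = (17/(61/4))*(-481) = (17*(4/61))*(-481) = (68/61)*(-481) = -32708/61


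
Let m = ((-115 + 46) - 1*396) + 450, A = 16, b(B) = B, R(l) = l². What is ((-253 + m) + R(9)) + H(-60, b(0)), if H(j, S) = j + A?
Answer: -231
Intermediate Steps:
m = -15 (m = (-69 - 396) + 450 = -465 + 450 = -15)
H(j, S) = 16 + j (H(j, S) = j + 16 = 16 + j)
((-253 + m) + R(9)) + H(-60, b(0)) = ((-253 - 15) + 9²) + (16 - 60) = (-268 + 81) - 44 = -187 - 44 = -231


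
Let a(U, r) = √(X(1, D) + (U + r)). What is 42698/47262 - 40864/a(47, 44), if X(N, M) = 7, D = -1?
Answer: 21349/23631 - 20432*√2/7 ≈ -4127.0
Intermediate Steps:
a(U, r) = √(7 + U + r) (a(U, r) = √(7 + (U + r)) = √(7 + U + r))
42698/47262 - 40864/a(47, 44) = 42698/47262 - 40864/√(7 + 47 + 44) = 42698*(1/47262) - 40864*√2/14 = 21349/23631 - 40864*√2/14 = 21349/23631 - 20432*√2/7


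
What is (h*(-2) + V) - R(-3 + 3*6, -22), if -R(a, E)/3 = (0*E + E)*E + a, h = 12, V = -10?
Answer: 1463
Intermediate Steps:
R(a, E) = -3*a - 3*E² (R(a, E) = -3*((0*E + E)*E + a) = -3*((0 + E)*E + a) = -3*(E*E + a) = -3*(E² + a) = -3*(a + E²) = -3*a - 3*E²)
(h*(-2) + V) - R(-3 + 3*6, -22) = (12*(-2) - 10) - (-3*(-3 + 3*6) - 3*(-22)²) = (-24 - 10) - (-3*(-3 + 18) - 3*484) = -34 - (-3*15 - 1452) = -34 - (-45 - 1452) = -34 - 1*(-1497) = -34 + 1497 = 1463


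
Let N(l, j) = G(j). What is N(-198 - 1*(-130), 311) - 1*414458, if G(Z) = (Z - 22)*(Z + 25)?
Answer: -317354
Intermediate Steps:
G(Z) = (-22 + Z)*(25 + Z)
N(l, j) = -550 + j² + 3*j
N(-198 - 1*(-130), 311) - 1*414458 = (-550 + 311² + 3*311) - 1*414458 = (-550 + 96721 + 933) - 414458 = 97104 - 414458 = -317354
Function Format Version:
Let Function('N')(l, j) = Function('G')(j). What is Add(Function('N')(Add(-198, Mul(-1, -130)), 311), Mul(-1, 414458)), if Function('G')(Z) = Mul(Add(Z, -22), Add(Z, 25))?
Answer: -317354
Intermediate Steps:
Function('G')(Z) = Mul(Add(-22, Z), Add(25, Z))
Function('N')(l, j) = Add(-550, Pow(j, 2), Mul(3, j))
Add(Function('N')(Add(-198, Mul(-1, -130)), 311), Mul(-1, 414458)) = Add(Add(-550, Pow(311, 2), Mul(3, 311)), Mul(-1, 414458)) = Add(Add(-550, 96721, 933), -414458) = Add(97104, -414458) = -317354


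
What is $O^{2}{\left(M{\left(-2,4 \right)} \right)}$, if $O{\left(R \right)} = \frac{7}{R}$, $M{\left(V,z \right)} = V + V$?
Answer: $\frac{49}{16} \approx 3.0625$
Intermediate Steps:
$M{\left(V,z \right)} = 2 V$
$O^{2}{\left(M{\left(-2,4 \right)} \right)} = \left(\frac{7}{2 \left(-2\right)}\right)^{2} = \left(\frac{7}{-4}\right)^{2} = \left(7 \left(- \frac{1}{4}\right)\right)^{2} = \left(- \frac{7}{4}\right)^{2} = \frac{49}{16}$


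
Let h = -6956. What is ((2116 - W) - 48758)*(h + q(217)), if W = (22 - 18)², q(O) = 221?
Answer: 314241630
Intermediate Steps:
W = 16 (W = 4² = 16)
((2116 - W) - 48758)*(h + q(217)) = ((2116 - 1*16) - 48758)*(-6956 + 221) = ((2116 - 16) - 48758)*(-6735) = (2100 - 48758)*(-6735) = -46658*(-6735) = 314241630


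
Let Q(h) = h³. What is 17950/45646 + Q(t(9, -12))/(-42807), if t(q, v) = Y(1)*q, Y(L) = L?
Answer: 122518286/325661387 ≈ 0.37621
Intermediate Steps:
t(q, v) = q (t(q, v) = 1*q = q)
17950/45646 + Q(t(9, -12))/(-42807) = 17950/45646 + 9³/(-42807) = 17950*(1/45646) + 729*(-1/42807) = 8975/22823 - 243/14269 = 122518286/325661387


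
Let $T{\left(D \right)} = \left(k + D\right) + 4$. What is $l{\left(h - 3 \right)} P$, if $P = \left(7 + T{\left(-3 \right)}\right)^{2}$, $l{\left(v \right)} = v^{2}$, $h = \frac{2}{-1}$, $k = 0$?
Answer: $1600$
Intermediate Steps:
$T{\left(D \right)} = 4 + D$ ($T{\left(D \right)} = \left(0 + D\right) + 4 = D + 4 = 4 + D$)
$h = -2$ ($h = 2 \left(-1\right) = -2$)
$P = 64$ ($P = \left(7 + \left(4 - 3\right)\right)^{2} = \left(7 + 1\right)^{2} = 8^{2} = 64$)
$l{\left(h - 3 \right)} P = \left(-2 - 3\right)^{2} \cdot 64 = \left(-5\right)^{2} \cdot 64 = 25 \cdot 64 = 1600$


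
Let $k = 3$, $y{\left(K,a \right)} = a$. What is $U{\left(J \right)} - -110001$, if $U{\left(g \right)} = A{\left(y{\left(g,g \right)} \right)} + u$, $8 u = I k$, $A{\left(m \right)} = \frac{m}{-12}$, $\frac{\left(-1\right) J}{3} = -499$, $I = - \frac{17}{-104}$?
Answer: $\frac{91417091}{832} \approx 1.0988 \cdot 10^{5}$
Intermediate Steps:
$I = \frac{17}{104}$ ($I = \left(-17\right) \left(- \frac{1}{104}\right) = \frac{17}{104} \approx 0.16346$)
$J = 1497$ ($J = \left(-3\right) \left(-499\right) = 1497$)
$A{\left(m \right)} = - \frac{m}{12}$ ($A{\left(m \right)} = m \left(- \frac{1}{12}\right) = - \frac{m}{12}$)
$u = \frac{51}{832}$ ($u = \frac{\frac{17}{104} \cdot 3}{8} = \frac{1}{8} \cdot \frac{51}{104} = \frac{51}{832} \approx 0.061298$)
$U{\left(g \right)} = \frac{51}{832} - \frac{g}{12}$ ($U{\left(g \right)} = - \frac{g}{12} + \frac{51}{832} = \frac{51}{832} - \frac{g}{12}$)
$U{\left(J \right)} - -110001 = \left(\frac{51}{832} - \frac{499}{4}\right) - -110001 = \left(\frac{51}{832} - \frac{499}{4}\right) + 110001 = - \frac{103741}{832} + 110001 = \frac{91417091}{832}$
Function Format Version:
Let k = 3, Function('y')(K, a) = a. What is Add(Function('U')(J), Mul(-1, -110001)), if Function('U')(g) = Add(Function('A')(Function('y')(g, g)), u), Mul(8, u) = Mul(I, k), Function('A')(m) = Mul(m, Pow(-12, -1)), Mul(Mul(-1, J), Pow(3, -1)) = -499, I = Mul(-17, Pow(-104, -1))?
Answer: Rational(91417091, 832) ≈ 1.0988e+5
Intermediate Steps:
I = Rational(17, 104) (I = Mul(-17, Rational(-1, 104)) = Rational(17, 104) ≈ 0.16346)
J = 1497 (J = Mul(-3, -499) = 1497)
Function('A')(m) = Mul(Rational(-1, 12), m) (Function('A')(m) = Mul(m, Rational(-1, 12)) = Mul(Rational(-1, 12), m))
u = Rational(51, 832) (u = Mul(Rational(1, 8), Mul(Rational(17, 104), 3)) = Mul(Rational(1, 8), Rational(51, 104)) = Rational(51, 832) ≈ 0.061298)
Function('U')(g) = Add(Rational(51, 832), Mul(Rational(-1, 12), g)) (Function('U')(g) = Add(Mul(Rational(-1, 12), g), Rational(51, 832)) = Add(Rational(51, 832), Mul(Rational(-1, 12), g)))
Add(Function('U')(J), Mul(-1, -110001)) = Add(Add(Rational(51, 832), Mul(Rational(-1, 12), 1497)), Mul(-1, -110001)) = Add(Add(Rational(51, 832), Rational(-499, 4)), 110001) = Add(Rational(-103741, 832), 110001) = Rational(91417091, 832)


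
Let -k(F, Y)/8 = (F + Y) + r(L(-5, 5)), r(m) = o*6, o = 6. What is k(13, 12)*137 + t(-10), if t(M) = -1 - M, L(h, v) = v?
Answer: -66847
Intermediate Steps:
r(m) = 36 (r(m) = 6*6 = 36)
k(F, Y) = -288 - 8*F - 8*Y (k(F, Y) = -8*((F + Y) + 36) = -8*(36 + F + Y) = -288 - 8*F - 8*Y)
k(13, 12)*137 + t(-10) = (-288 - 8*13 - 8*12)*137 + (-1 - 1*(-10)) = (-288 - 104 - 96)*137 + (-1 + 10) = -488*137 + 9 = -66856 + 9 = -66847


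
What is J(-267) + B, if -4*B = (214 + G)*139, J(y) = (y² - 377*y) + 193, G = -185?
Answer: 684533/4 ≈ 1.7113e+5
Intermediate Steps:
J(y) = 193 + y² - 377*y
B = -4031/4 (B = -(214 - 185)*139/4 = -29*139/4 = -¼*4031 = -4031/4 ≈ -1007.8)
J(-267) + B = (193 + (-267)² - 377*(-267)) - 4031/4 = (193 + 71289 + 100659) - 4031/4 = 172141 - 4031/4 = 684533/4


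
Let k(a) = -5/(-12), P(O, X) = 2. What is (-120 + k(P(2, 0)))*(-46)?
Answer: 33005/6 ≈ 5500.8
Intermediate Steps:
k(a) = 5/12 (k(a) = -5*(-1/12) = 5/12)
(-120 + k(P(2, 0)))*(-46) = (-120 + 5/12)*(-46) = -1435/12*(-46) = 33005/6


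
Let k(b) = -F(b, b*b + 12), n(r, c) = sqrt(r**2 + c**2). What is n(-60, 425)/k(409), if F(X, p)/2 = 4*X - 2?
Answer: -5*sqrt(7369)/3268 ≈ -0.13134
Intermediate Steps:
F(X, p) = -4 + 8*X (F(X, p) = 2*(4*X - 2) = 2*(-2 + 4*X) = -4 + 8*X)
n(r, c) = sqrt(c**2 + r**2)
k(b) = 4 - 8*b (k(b) = -(-4 + 8*b) = 4 - 8*b)
n(-60, 425)/k(409) = sqrt(425**2 + (-60)**2)/(4 - 8*409) = sqrt(180625 + 3600)/(4 - 3272) = sqrt(184225)/(-3268) = (5*sqrt(7369))*(-1/3268) = -5*sqrt(7369)/3268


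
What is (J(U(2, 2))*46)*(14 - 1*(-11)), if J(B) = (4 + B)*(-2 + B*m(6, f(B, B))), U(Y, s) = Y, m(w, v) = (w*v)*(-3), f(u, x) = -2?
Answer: 483000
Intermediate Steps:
m(w, v) = -3*v*w (m(w, v) = (v*w)*(-3) = -3*v*w)
J(B) = (-2 + 36*B)*(4 + B) (J(B) = (4 + B)*(-2 + B*(-3*(-2)*6)) = (4 + B)*(-2 + B*36) = (4 + B)*(-2 + 36*B) = (-2 + 36*B)*(4 + B))
(J(U(2, 2))*46)*(14 - 1*(-11)) = ((-8 + 36*2**2 + 142*2)*46)*(14 - 1*(-11)) = ((-8 + 36*4 + 284)*46)*(14 + 11) = ((-8 + 144 + 284)*46)*25 = (420*46)*25 = 19320*25 = 483000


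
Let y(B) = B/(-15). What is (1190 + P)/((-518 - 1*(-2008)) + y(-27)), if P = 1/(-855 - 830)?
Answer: 2005149/2513683 ≈ 0.79769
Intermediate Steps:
P = -1/1685 (P = 1/(-1685) = -1/1685 ≈ -0.00059347)
y(B) = -B/15 (y(B) = B*(-1/15) = -B/15)
(1190 + P)/((-518 - 1*(-2008)) + y(-27)) = (1190 - 1/1685)/((-518 - 1*(-2008)) - 1/15*(-27)) = 2005149/(1685*((-518 + 2008) + 9/5)) = 2005149/(1685*(1490 + 9/5)) = 2005149/(1685*(7459/5)) = (2005149/1685)*(5/7459) = 2005149/2513683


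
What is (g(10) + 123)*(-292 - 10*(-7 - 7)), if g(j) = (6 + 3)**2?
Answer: -31008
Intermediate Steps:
g(j) = 81 (g(j) = 9**2 = 81)
(g(10) + 123)*(-292 - 10*(-7 - 7)) = (81 + 123)*(-292 - 10*(-7 - 7)) = 204*(-292 - 10*(-14)) = 204*(-292 + 140) = 204*(-152) = -31008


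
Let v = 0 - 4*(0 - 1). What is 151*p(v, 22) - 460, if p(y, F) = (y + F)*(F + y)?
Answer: 101616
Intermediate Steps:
v = 4 (v = 0 - 4*(-1) = 0 + 4 = 4)
p(y, F) = (F + y)**2 (p(y, F) = (F + y)*(F + y) = (F + y)**2)
151*p(v, 22) - 460 = 151*(22 + 4)**2 - 460 = 151*26**2 - 460 = 151*676 - 460 = 102076 - 460 = 101616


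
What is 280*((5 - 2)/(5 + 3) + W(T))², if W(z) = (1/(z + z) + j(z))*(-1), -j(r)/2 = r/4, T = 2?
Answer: 2835/8 ≈ 354.38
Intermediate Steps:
j(r) = -r/2 (j(r) = -2*r/4 = -r/2)
W(z) = z/2 - 1/(2*z) (W(z) = (1/(z + z) - z/2)*(-1) = (1/(2*z) - z/2)*(-1) = z/2 - 1/(2*z))
280*((5 - 2)/(5 + 3) + W(T))² = 280*((5 - 2)/(5 + 3) + (½)*(-1 + 2²)/2)² = 280*(3/8 + (½)*(½)*(-1 + 4))² = 280*(3*(⅛) + (½)*(½)*3)² = 280*(3/8 + ¾)² = 280*(9/8)² = 280*(81/64) = 2835/8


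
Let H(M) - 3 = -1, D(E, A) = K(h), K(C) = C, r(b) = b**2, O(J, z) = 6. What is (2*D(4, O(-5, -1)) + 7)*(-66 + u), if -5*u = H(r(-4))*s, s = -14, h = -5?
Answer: 906/5 ≈ 181.20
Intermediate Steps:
D(E, A) = -5
H(M) = 2 (H(M) = 3 - 1 = 2)
u = 28/5 (u = -2*(-14)/5 = -1/5*(-28) = 28/5 ≈ 5.6000)
(2*D(4, O(-5, -1)) + 7)*(-66 + u) = (2*(-5) + 7)*(-66 + 28/5) = (-10 + 7)*(-302/5) = -3*(-302/5) = 906/5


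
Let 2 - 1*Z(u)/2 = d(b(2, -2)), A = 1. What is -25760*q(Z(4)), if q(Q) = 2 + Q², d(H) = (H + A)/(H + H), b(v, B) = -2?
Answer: -367080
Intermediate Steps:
d(H) = (1 + H)/(2*H) (d(H) = (H + 1)/(H + H) = (1 + H)/((2*H)) = (1 + H)*(1/(2*H)) = (1 + H)/(2*H))
Z(u) = 7/2 (Z(u) = 4 - (1 - 2)/(-2) = 4 - (-1)*(-1)/2 = 4 - 2*¼ = 4 - ½ = 7/2)
-25760*q(Z(4)) = -25760*(2 + (7/2)²) = -25760*(2 + 49/4) = -25760*57/4 = -367080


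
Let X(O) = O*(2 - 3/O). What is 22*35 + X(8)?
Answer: 783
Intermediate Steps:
22*35 + X(8) = 22*35 + (-3 + 2*8) = 770 + (-3 + 16) = 770 + 13 = 783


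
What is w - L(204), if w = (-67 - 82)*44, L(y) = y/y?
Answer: -6557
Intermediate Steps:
L(y) = 1
w = -6556 (w = -149*44 = -6556)
w - L(204) = -6556 - 1*1 = -6556 - 1 = -6557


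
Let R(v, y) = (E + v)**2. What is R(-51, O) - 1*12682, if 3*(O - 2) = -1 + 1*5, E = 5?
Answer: -10566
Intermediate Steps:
O = 10/3 (O = 2 + (-1 + 1*5)/3 = 2 + (-1 + 5)/3 = 2 + (1/3)*4 = 2 + 4/3 = 10/3 ≈ 3.3333)
R(v, y) = (5 + v)**2
R(-51, O) - 1*12682 = (5 - 51)**2 - 1*12682 = (-46)**2 - 12682 = 2116 - 12682 = -10566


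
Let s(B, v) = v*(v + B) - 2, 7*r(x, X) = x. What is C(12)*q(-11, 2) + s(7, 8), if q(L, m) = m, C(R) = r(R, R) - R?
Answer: 682/7 ≈ 97.429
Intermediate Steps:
r(x, X) = x/7
s(B, v) = -2 + v*(B + v) (s(B, v) = v*(B + v) - 2 = -2 + v*(B + v))
C(R) = -6*R/7 (C(R) = R/7 - R = -6*R/7)
C(12)*q(-11, 2) + s(7, 8) = -6/7*12*2 + (-2 + 8**2 + 7*8) = -72/7*2 + (-2 + 64 + 56) = -144/7 + 118 = 682/7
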